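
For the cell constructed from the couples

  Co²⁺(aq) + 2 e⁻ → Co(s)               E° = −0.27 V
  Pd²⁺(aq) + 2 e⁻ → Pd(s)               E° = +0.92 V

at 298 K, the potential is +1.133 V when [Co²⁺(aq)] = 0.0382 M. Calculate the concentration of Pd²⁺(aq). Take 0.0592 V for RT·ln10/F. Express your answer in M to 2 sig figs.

0.00045 M

Pd²⁺/Pd is the cathode (higher E°); E°cell = +0.92 − (−0.27) = +1.19 V with n = 2.
Rearranging E = E° − (0.0592/n)·log Q gives log Q = 2(+1.19 − (+1.133))/0.0592 = 1.926.
Balancing electrons gives Pd²⁺(aq) + Co(s) → Pd(s) + Co²⁺(aq); thus Q = [Co²⁺(aq)] / [Pd²⁺(aq)].
Substituting the known concentrations and solving, log [Pd²⁺(aq)] = −3.344 and [Pd²⁺(aq)] = 0.00045 M.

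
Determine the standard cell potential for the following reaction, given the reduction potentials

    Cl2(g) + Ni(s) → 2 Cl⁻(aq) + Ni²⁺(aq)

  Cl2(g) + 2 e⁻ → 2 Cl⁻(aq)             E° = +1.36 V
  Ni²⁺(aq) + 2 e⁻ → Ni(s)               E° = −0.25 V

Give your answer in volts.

Cl2(g) gains electrons, so the Cl₂/Cl⁻ couple is the cathode; the Ni²⁺/Ni couple is the anode.
E°cell = E°(cathode) − E°(anode) = +1.36 − (−0.25) = +1.61 V.

+1.61 V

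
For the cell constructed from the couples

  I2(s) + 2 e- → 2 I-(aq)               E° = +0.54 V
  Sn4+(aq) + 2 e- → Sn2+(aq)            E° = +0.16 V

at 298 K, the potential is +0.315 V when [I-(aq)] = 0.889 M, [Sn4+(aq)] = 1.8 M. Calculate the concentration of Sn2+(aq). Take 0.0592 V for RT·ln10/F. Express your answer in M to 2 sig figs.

With I₂/I⁻ at the cathode and Sn⁴⁺/Sn²⁺ at the anode, E°cell = +0.54 − (+0.16) = +0.38 V (n = 2).
Since E = E° − (0.0592/n)·log Q, log Q = n(E° − E)/0.0592 = 2.196.
The balanced reaction is I2(s) + Sn2+(aq) → 2 I-(aq) + Sn4+(aq), so Q = ([I-(aq)]^2·[Sn4+(aq)]) / [Sn2+(aq)].
Isolating [Sn2+(aq)] in Q = 10^{2.196} yields log [Sn2+(aq)] = −2.043, i.e. 0.0091 M.

0.0091 M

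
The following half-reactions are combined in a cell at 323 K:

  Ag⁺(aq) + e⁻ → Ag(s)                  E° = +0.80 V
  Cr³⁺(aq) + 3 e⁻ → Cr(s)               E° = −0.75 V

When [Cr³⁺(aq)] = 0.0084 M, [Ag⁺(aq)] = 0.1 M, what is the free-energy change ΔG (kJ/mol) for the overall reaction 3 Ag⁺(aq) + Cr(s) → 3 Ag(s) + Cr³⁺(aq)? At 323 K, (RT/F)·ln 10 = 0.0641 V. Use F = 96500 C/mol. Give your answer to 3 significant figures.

−443 kJ/mol

With Ag⁺/Ag reduced at the cathode, E°cell = +0.80 − (−0.75) = +1.55 V and n = 3.
Here Q = [Cr³⁺(aq)] / [Ag⁺(aq)]^3 = 8.4 (log Q = 0.924), giving E = +1.55 − (0.0641/3)·(0.924) = +1.5303 V.
ΔG = −nFE = −(3)(96500)(+1.5303) J/mol = −443 kJ/mol.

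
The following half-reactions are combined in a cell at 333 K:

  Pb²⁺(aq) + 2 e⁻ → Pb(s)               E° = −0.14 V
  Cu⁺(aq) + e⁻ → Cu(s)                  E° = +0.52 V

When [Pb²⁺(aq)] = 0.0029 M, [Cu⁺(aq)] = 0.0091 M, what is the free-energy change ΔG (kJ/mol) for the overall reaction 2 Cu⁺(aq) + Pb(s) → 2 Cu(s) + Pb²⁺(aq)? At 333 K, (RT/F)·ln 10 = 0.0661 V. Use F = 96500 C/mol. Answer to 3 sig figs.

−118 kJ/mol

With Cu⁺/Cu reduced at the cathode, E°cell = +0.52 − (−0.14) = +0.66 V and n = 2.
Here Q = [Pb²⁺(aq)] / [Cu⁺(aq)]^2 = 35 (log Q = 1.544), giving E = +0.66 − (0.0661/2)·(1.544) = +0.6090 V.
Then ΔG = −nFE = −2 × 96500 × +0.6090 J/mol = −118 kJ/mol.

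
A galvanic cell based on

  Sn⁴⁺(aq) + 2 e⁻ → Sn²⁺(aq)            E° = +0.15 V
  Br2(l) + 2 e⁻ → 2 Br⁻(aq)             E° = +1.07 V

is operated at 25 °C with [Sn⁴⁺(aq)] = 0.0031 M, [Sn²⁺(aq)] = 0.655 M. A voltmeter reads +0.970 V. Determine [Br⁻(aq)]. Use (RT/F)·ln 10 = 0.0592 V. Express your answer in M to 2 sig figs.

The Br₂/Br⁻ couple has the larger reduction potential, so it is the cathode: E°cell = +1.07 − (+0.15) = +0.92 V and n = 2.
From the Nernst equation, log Q = n(E° − E)/0.0592 = 2·(+0.92 − (+0.970))/0.0592 = −1.689.
For Br2(l) + Sn²⁺(aq) → 2 Br⁻(aq) + Sn⁴⁺(aq), the reaction quotient is Q = ([Br⁻(aq)]^2·[Sn⁴⁺(aq)]) / [Sn²⁺(aq)].
Substituting the known concentrations and solving, log [Br⁻(aq)] = 0.318 and [Br⁻(aq)] = 2.1 M.

2.1 M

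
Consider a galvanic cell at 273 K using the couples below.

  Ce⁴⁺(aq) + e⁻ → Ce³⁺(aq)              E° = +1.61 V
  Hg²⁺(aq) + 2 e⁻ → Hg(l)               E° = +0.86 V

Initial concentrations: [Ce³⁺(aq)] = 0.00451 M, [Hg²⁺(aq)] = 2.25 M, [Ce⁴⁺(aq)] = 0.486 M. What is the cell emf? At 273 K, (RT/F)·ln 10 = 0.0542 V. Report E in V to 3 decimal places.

Since E°(Ce⁴⁺/Ce³⁺) > E°(Hg²⁺/Hg), Ce⁴⁺/Ce³⁺ serves as the cathode.
E°cell = E°cat − E°an = +1.61 − (+0.86) = +0.75 V; n = 2.
Balancing gives 2 Ce⁴⁺(aq) + Hg(l) → 2 Ce³⁺(aq) + Hg²⁺(aq); hence Q = ([Ce³⁺(aq)]^2·[Hg²⁺(aq)]) / [Ce⁴⁺(aq)]^2 = 0.000194 (log Q = −3.713).
E = E° − (0.0542/n)·log Q = +0.75 − (0.0542/2)(−3.713) = +0.851 V.

+0.851 V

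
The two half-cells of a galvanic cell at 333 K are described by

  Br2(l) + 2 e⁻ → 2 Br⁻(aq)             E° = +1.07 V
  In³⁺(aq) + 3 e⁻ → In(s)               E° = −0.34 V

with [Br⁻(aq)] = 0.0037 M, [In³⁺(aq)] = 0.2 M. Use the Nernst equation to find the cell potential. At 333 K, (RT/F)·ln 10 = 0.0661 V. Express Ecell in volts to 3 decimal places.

The Br₂/Br⁻ couple has the more positive E°, so it is the cathode; In³⁺/In is the anode.
E°cell = E°cat − E°an = +1.07 − (−0.34) = +1.41 V; n = 6.
The balanced reaction is 3 Br2(l) + 2 In(s) → 6 Br⁻(aq) + 2 In³⁺(aq), so Q = [Br⁻(aq)]^6·[In³⁺(aq)]^2 = 1.03×10^−16 and log Q = −15.989.
Applying E = E° − (RT ln10/nF)·log Q gives +1.41 − (0.0661/6)(−15.989) = +1.586 V.

+1.586 V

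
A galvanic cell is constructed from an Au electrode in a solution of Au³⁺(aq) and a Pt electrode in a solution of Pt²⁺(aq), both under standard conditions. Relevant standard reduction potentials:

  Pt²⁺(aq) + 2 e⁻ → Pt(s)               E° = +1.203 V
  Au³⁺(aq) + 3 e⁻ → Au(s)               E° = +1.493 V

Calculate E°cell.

+0.290 V

Of the two couples in this cell, the one with the more positive reduction potential is reduced at the cathode: here that is Au³⁺/Au (+1.493 V); Pt²⁺/Pt (+1.203 V) is the anode.
E°cell = E°(cathode) − E°(anode) = +1.493 − (+1.203) = +0.290 V.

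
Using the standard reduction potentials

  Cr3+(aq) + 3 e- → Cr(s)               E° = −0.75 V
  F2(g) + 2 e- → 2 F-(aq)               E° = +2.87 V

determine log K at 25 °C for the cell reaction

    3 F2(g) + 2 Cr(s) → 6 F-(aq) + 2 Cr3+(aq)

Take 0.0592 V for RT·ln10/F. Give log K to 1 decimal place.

log K = 366.9

The F₂/F⁻ couple is reduced (cathode); E°cell = +2.87 − (−0.75) = +3.62 V with n = 6.
At equilibrium E = 0, so log K = nE°cell / 0.0592 = (6)(+3.62) / 0.0592 = 366.9.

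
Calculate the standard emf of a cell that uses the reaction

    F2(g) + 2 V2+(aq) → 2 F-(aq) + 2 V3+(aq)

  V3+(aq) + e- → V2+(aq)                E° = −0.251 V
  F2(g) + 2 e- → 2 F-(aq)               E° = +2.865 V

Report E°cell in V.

F2(g) gains electrons, so the F₂/F⁻ couple is the cathode; the V³⁺/V²⁺ couple is the anode.
E°cell = E°(cathode) − E°(anode) = +2.865 − (−0.251) = +3.116 V.

+3.116 V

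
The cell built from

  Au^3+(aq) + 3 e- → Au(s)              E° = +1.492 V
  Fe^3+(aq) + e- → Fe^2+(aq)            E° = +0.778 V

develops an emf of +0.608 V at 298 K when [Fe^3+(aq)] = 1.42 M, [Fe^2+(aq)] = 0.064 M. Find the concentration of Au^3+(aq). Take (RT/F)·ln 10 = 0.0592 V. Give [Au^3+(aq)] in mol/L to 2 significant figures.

0.046 M

The Au³⁺/Au couple has the larger reduction potential, so it is the cathode: E°cell = +1.492 − (+0.778) = +0.714 V and n = 3.
From the Nernst equation, log Q = n(E° − E)/0.0592 = 3·(+0.714 − (+0.608))/0.0592 = 5.372.
For Au^3+(aq) + 3 Fe^2+(aq) → Au(s) + 3 Fe^3+(aq), the reaction quotient is Q = [Fe^3+(aq)]^3 / ([Au^3+(aq)]·[Fe^2+(aq)]^3).
Solving for the unknown gives log [Au^3+(aq)] = −1.334, so [Au^3+(aq)] ≈ 0.046 M.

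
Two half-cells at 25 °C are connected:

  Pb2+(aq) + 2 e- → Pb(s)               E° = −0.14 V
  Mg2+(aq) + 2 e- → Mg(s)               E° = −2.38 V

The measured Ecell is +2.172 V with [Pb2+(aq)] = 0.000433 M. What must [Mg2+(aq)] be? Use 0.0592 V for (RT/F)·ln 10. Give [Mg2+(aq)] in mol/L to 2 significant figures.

0.086 M

The Pb²⁺/Pb couple has the larger reduction potential, so it is the cathode: E°cell = −0.14 − (−2.38) = +2.24 V and n = 2.
From the Nernst equation, log Q = n(E° − E)/0.0592 = 2·(+2.24 − (+2.172))/0.0592 = 2.297.
Balancing electrons gives Pb2+(aq) + Mg(s) → Pb(s) + Mg2+(aq); thus Q = [Mg2+(aq)] / [Pb2+(aq)].
Isolating [Mg2+(aq)] in Q = 10^{2.297} yields log [Mg2+(aq)] = −1.067, i.e. 0.086 M.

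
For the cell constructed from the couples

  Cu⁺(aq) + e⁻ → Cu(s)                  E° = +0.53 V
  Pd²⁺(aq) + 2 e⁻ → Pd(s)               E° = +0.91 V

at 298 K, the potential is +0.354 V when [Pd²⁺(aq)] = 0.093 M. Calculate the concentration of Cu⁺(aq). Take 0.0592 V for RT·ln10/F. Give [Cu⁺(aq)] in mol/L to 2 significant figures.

0.84 M

With Pd²⁺/Pd at the cathode and Cu⁺/Cu at the anode, E°cell = +0.91 − (+0.53) = +0.38 V (n = 2).
Since E = E° − (0.0592/n)·log Q, log Q = n(E° − E)/0.0592 = 0.878.
The balanced reaction is Pd²⁺(aq) + 2 Cu(s) → Pd(s) + 2 Cu⁺(aq), so Q = [Cu⁺(aq)]^2 / [Pd²⁺(aq)].
Substituting the known concentrations and solving, log [Cu⁺(aq)] = −0.077 and [Cu⁺(aq)] = 0.84 M.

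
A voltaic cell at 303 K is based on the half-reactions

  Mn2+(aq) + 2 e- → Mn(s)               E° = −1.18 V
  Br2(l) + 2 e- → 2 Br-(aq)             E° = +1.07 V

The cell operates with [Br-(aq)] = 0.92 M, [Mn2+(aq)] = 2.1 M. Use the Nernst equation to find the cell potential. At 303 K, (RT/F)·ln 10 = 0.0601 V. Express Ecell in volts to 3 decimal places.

+2.242 V

Since E°(Br₂/Br⁻) > E°(Mn²⁺/Mn), Br₂/Br⁻ serves as the cathode.
E°cell = +1.07 − (−1.18) = +2.25 V, with n = 2 electrons transferred.
Balancing gives Br2(l) + Mn(s) → 2 Br-(aq) + Mn2+(aq); hence Q = [Br-(aq)]^2·[Mn2+(aq)] = 1.78 (log Q = 0.250).
By the Nernst equation, E = +2.25 − (0.0601/2)·(0.250) = +2.242 V.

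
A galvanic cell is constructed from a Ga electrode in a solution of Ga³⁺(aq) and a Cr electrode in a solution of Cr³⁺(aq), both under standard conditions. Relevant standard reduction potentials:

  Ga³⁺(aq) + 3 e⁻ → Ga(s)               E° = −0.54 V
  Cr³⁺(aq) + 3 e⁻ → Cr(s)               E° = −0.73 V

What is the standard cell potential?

Of the two couples in this cell, the one with the more positive reduction potential is reduced at the cathode: here that is Ga³⁺/Ga (−0.54 V); Cr³⁺/Cr (−0.73 V) is the anode.
E°cell = E°(cathode) − E°(anode) = −0.54 − (−0.73) = +0.19 V.

+0.19 V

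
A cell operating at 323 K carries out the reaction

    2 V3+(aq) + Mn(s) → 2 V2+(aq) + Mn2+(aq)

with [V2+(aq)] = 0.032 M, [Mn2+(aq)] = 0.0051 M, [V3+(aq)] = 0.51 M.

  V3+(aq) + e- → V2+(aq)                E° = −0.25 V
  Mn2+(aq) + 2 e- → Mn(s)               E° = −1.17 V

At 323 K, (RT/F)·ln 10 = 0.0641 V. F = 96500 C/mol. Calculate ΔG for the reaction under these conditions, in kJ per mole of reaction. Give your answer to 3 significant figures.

−207 kJ/mol

With V³⁺/V²⁺ reduced at the cathode, E°cell = −0.25 − (−1.17) = +0.92 V and n = 2.
Q = ([V2+(aq)]^2·[Mn2+(aq)]) / [V3+(aq)]^2 = 2.01×10^−5, so log Q = −4.697 and E = +0.92 − (0.0641/2)(−4.697) = +1.0705 V.
Finally ΔG = −nFE = −(2)(96500 C/mol)(+1.0705 V) = −207 kJ/mol.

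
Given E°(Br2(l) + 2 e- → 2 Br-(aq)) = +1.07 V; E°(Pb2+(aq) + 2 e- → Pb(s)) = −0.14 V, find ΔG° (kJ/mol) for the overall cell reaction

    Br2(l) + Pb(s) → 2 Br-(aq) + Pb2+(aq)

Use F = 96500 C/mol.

In the reaction as written Br2(l) is reduced, so the Br₂/Br⁻ couple is the cathode and Pb²⁺/Pb is the anode.
E°cell = +1.07 − (−0.14) = +1.21 V; balancing electrons gives n = 2.
ΔG° = −nFE°cell = −(2)(96500)(+1.21) J/mol = −234 kJ/mol.

−234 kJ/mol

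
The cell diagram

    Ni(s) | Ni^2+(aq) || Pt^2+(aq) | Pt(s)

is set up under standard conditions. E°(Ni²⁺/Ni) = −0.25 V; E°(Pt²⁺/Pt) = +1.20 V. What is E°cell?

By convention the left-hand electrode in cell notation is the anode (oxidation) and the right-hand electrode is the cathode (reduction).
E°cell = E°(right) − E°(left) = +1.20 − (−0.25) = +1.45 V.

+1.45 V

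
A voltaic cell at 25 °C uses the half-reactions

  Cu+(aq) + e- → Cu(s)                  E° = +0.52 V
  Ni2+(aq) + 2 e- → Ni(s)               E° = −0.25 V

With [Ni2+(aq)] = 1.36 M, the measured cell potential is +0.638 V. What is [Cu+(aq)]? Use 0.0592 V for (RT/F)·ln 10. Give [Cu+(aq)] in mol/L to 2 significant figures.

Cu⁺/Cu is the cathode (higher E°); E°cell = +0.52 − (−0.25) = +0.77 V with n = 2.
Since E = E° − (0.0592/n)·log Q, log Q = n(E° − E)/0.0592 = 4.459.
Balancing electrons gives 2 Cu+(aq) + Ni(s) → 2 Cu(s) + Ni2+(aq); thus Q = [Ni2+(aq)] / [Cu+(aq)]^2.
Isolating [Cu+(aq)] in Q = 10^{4.459} yields log [Cu+(aq)] = −2.163, i.e. 0.0069 M.

0.0069 M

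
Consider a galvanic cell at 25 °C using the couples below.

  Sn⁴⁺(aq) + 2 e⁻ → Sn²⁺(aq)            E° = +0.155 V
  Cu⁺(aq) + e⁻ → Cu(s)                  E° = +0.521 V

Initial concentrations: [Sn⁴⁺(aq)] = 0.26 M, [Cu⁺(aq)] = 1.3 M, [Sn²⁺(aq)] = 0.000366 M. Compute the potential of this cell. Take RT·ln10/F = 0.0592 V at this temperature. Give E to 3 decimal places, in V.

The Cu⁺/Cu couple has the more positive E°, so it is the cathode; Sn⁴⁺/Sn²⁺ is the anode.
E°cell = E°cat − E°an = +0.521 − (+0.155) = +0.366 V; n = 2.
For the overall reaction 2 Cu⁺(aq) + Sn²⁺(aq) → 2 Cu(s) + Sn⁴⁺(aq), Q = [Sn⁴⁺(aq)] / ([Cu⁺(aq)]^2·[Sn²⁺(aq)]) = 420, giving log Q = 2.624.
E = E° − (0.0592/n)·log Q = +0.366 − (0.0592/2)(2.624) = +0.288 V.

+0.288 V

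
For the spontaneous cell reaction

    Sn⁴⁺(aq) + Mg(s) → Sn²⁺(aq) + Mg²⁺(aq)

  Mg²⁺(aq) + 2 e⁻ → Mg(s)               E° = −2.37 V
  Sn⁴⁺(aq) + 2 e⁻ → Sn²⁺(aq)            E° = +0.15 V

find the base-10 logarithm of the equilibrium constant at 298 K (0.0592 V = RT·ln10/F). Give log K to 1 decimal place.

The Sn⁴⁺/Sn²⁺ couple is reduced (cathode); E°cell = +0.15 − (−2.37) = +2.52 V with n = 2.
At equilibrium E = 0, so log K = nE°cell / 0.0592 = (2)(+2.52) / 0.0592 = 85.1.

log K = 85.1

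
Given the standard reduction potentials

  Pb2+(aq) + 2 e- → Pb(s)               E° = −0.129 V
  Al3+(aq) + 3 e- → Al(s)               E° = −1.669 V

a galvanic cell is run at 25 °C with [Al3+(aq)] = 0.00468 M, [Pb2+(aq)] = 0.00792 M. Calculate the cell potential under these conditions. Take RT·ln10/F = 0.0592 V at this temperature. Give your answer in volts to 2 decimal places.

+1.52 V

The Pb²⁺/Pb couple has the more positive E°, so it is the cathode; Al³⁺/Al is the anode.
The standard potential is −0.129 − (−1.669) = +1.540 V and the balanced reaction transfers n = 6 electrons.
For the overall reaction 3 Pb2+(aq) + 2 Al(s) → 3 Pb(s) + 2 Al3+(aq), Q = [Al3+(aq)]^2 / [Pb2+(aq)]^3 = 44.1, giving log Q = 1.644.
By the Nernst equation, E = +1.540 − (0.0592/6)·(1.644) = +1.52 V.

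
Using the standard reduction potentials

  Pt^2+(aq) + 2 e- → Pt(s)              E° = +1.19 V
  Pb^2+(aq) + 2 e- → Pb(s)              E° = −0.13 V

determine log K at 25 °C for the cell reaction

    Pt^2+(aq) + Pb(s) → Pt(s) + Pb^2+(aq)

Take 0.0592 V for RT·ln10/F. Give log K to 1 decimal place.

The Pt²⁺/Pt couple is reduced (cathode); E°cell = +1.19 − (−0.13) = +1.32 V with n = 2.
At equilibrium E = 0, so log K = nE°cell / 0.0592 = (2)(+1.32) / 0.0592 = 44.6.

log K = 44.6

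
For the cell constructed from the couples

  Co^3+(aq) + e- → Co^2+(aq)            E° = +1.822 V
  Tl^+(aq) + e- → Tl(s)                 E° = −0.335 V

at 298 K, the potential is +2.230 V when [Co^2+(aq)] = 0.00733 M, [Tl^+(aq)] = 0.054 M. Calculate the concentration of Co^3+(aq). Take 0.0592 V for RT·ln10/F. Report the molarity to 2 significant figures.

Co³⁺/Co²⁺ is the cathode (higher E°); E°cell = +1.822 − (−0.335) = +2.157 V with n = 1.
From the Nernst equation, log Q = n(E° − E)/0.0592 = 1·(+2.157 − (+2.230))/0.0592 = −1.233.
For Co^3+(aq) + Tl(s) → Co^2+(aq) + Tl^+(aq), the reaction quotient is Q = ([Co^2+(aq)]·[Tl^+(aq)]) / [Co^3+(aq)].
Substituting the known concentrations and solving, log [Co^3+(aq)] = −2.170 and [Co^3+(aq)] = 0.0068 M.

0.0068 M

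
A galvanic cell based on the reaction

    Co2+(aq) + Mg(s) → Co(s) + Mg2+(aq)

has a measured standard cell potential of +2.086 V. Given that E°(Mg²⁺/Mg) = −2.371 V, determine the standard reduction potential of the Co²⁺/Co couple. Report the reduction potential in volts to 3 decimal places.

In the reaction as written the Co²⁺/Co couple is reduced (cathode) and Mg²⁺/Mg is oxidized (anode), so E°cell = E°(Co²⁺/Co) − E°(Mg²⁺/Mg).
E°(Co²⁺/Co) = E°cell + E°(anode) = +2.086 + (−2.371) = −0.285 V.

−0.285 V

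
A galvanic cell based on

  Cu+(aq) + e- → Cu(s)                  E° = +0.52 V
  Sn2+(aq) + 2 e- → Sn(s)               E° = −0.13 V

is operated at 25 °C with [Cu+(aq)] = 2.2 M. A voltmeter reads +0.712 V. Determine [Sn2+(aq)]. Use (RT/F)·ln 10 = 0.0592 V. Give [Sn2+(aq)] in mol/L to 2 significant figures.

With Cu⁺/Cu at the cathode and Sn²⁺/Sn at the anode, E°cell = +0.52 − (−0.13) = +0.65 V (n = 2).
Since E = E° − (0.0592/n)·log Q, log Q = n(E° − E)/0.0592 = −2.095.
For 2 Cu+(aq) + Sn(s) → 2 Cu(s) + Sn2+(aq), the reaction quotient is Q = [Sn2+(aq)] / [Cu+(aq)]^2.
Substituting the known concentrations and solving, log [Sn2+(aq)] = −1.410 and [Sn2+(aq)] = 0.039 M.

0.039 M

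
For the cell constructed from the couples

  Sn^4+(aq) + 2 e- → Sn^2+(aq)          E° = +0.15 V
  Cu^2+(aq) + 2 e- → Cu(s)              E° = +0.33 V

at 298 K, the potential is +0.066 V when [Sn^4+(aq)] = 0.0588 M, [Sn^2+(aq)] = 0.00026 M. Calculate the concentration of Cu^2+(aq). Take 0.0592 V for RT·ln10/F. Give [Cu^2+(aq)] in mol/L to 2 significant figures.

0.032 M

With Cu²⁺/Cu at the cathode and Sn⁴⁺/Sn²⁺ at the anode, E°cell = +0.33 − (+0.15) = +0.18 V (n = 2).
Since E = E° − (0.0592/n)·log Q, log Q = n(E° − E)/0.0592 = 3.851.
For Cu^2+(aq) + Sn^2+(aq) → Cu(s) + Sn^4+(aq), the reaction quotient is Q = [Sn^4+(aq)] / ([Cu^2+(aq)]·[Sn^2+(aq)]).
Isolating [Cu^2+(aq)] in Q = 10^{3.851} yields log [Cu^2+(aq)] = −1.497, i.e. 0.032 M.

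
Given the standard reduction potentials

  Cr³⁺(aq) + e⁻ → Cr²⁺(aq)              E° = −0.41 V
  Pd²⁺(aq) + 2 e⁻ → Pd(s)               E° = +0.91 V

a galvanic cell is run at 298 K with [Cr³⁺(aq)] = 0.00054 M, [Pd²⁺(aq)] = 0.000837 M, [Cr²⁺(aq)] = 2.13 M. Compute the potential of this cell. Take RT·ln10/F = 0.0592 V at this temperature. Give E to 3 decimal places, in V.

Pd²⁺/Pd is reduced (cathode, E° = +0.91 V) and Cr³⁺/Cr²⁺ is oxidized (anode).
E°cell = +0.91 − (−0.41) = +1.32 V, with n = 2 electrons transferred.
Balancing gives Pd²⁺(aq) + 2 Cr²⁺(aq) → Pd(s) + 2 Cr³⁺(aq); hence Q = [Cr³⁺(aq)]^2 / ([Pd²⁺(aq)]·[Cr²⁺(aq)]^2) = 7.68×10^−5 (log Q = −4.115).
E = E° − (0.0592/n)·log Q = +1.32 − (0.0592/2)(−4.115) = +1.442 V.

+1.442 V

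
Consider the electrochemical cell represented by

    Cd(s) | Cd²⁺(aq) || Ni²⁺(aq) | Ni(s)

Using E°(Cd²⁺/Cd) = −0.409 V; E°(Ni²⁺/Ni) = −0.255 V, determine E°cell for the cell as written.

+0.154 V

By convention the left-hand electrode in cell notation is the anode (oxidation) and the right-hand electrode is the cathode (reduction).
E°cell = E°(right) − E°(left) = −0.255 − (−0.409) = +0.154 V.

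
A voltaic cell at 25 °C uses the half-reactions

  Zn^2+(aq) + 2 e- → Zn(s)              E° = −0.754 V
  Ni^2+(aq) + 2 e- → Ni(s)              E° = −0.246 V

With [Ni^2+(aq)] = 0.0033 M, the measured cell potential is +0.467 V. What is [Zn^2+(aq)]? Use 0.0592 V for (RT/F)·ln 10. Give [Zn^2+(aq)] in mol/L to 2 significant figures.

0.080 M

Ni²⁺/Ni is the cathode (higher E°); E°cell = −0.246 − (−0.754) = +0.508 V with n = 2.
Rearranging E = E° − (0.0592/n)·log Q gives log Q = 2(+0.508 − (+0.467))/0.0592 = 1.385.
The balanced reaction is Ni^2+(aq) + Zn(s) → Ni(s) + Zn^2+(aq), so Q = [Zn^2+(aq)] / [Ni^2+(aq)].
Isolating [Zn^2+(aq)] in Q = 10^{1.385} yields log [Zn^2+(aq)] = −1.096, i.e. 0.080 M.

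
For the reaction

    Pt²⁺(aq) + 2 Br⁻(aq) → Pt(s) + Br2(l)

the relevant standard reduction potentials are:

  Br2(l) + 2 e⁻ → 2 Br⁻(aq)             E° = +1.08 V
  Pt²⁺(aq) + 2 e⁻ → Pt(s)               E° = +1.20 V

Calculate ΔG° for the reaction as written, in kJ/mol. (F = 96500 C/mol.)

−23.2 kJ/mol

In the reaction as written Pt²⁺(aq) is reduced, so the Pt²⁺/Pt couple is the cathode and Br₂/Br⁻ is the anode.
E°cell = +1.20 − (+1.08) = +0.12 V; balancing electrons gives n = 2.
ΔG° = −nFE°cell = −(2)(96500)(+0.12) J/mol = −23.2 kJ/mol.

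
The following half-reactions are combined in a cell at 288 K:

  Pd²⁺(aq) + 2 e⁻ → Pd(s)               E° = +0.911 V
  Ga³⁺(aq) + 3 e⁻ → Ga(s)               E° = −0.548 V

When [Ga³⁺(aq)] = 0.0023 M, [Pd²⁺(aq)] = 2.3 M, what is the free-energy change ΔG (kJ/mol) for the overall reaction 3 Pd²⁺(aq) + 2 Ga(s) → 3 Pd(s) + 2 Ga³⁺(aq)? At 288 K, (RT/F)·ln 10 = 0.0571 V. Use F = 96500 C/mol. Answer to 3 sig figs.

With Pd²⁺/Pd reduced at the cathode, E°cell = +0.911 − (−0.548) = +1.459 V and n = 6.
Here Q = [Ga³⁺(aq)]^2 / [Pd²⁺(aq)]^3 = 4.35×10^−7 (log Q = −6.362), giving E = +1.459 − (0.0571/6)·(−6.362) = +1.5195 V.
Finally ΔG = −nFE = −(6)(96500 C/mol)(+1.5195 V) = −880 kJ/mol.

−880 kJ/mol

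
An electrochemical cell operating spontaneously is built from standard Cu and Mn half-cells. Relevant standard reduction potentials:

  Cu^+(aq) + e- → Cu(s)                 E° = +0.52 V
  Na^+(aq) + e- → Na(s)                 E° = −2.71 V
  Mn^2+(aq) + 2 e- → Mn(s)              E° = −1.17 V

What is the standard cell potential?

The Cu⁺/Cu couple has the higher E°, so Cu ion is reduced (cathode) and Mn is oxidized (anode).
E°cell = E°(cathode) − E°(anode) = +0.52 − (−1.17) = +1.69 V.

+1.69 V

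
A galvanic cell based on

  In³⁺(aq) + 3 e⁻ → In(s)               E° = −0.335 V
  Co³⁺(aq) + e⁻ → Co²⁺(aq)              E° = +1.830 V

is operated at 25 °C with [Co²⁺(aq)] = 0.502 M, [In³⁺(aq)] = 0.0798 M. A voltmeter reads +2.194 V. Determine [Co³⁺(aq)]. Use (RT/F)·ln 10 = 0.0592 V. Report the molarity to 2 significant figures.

The Co³⁺/Co²⁺ couple has the larger reduction potential, so it is the cathode: E°cell = +1.830 − (−0.335) = +2.165 V and n = 3.
From the Nernst equation, log Q = n(E° − E)/0.0592 = 3·(+2.165 − (+2.194))/0.0592 = −1.470.
The balanced reaction is 3 Co³⁺(aq) + In(s) → 3 Co²⁺(aq) + In³⁺(aq), so Q = ([Co²⁺(aq)]^3·[In³⁺(aq)]) / [Co³⁺(aq)]^3.
Solving for the unknown gives log [Co³⁺(aq)] = −0.175, so [Co³⁺(aq)] ≈ 0.67 M.

0.67 M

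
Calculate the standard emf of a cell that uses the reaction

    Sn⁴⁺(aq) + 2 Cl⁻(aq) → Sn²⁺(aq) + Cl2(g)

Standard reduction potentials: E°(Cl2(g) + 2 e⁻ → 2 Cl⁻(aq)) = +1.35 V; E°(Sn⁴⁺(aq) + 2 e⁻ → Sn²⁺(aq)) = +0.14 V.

−1.21 V

In the reaction as written, Sn⁴⁺(aq) is reduced (cathode) and Cl2(g) is produced by oxidation at the anode.
E°cell = E°(cathode) − E°(anode) = +0.14 − (+1.35) = −1.21 V.
The negative E°cell means the reaction is non-spontaneous in the direction written.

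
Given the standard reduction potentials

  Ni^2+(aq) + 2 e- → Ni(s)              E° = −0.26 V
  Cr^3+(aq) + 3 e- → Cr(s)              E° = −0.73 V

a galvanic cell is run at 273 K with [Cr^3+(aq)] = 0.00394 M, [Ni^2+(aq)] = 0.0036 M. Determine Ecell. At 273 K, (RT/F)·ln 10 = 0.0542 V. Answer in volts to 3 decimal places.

The Ni²⁺/Ni couple has the more positive E°, so it is the cathode; Cr³⁺/Cr is the anode.
E°cell = −0.26 − (−0.73) = +0.47 V, with n = 6 electrons transferred.
Balancing gives 3 Ni^2+(aq) + 2 Cr(s) → 3 Ni(s) + 2 Cr^3+(aq); hence Q = [Cr^3+(aq)]^2 / [Ni^2+(aq)]^3 = 333 (log Q = 2.522).
By the Nernst equation, E = +0.47 − (0.0542/6)·(2.522) = +0.447 V.

+0.447 V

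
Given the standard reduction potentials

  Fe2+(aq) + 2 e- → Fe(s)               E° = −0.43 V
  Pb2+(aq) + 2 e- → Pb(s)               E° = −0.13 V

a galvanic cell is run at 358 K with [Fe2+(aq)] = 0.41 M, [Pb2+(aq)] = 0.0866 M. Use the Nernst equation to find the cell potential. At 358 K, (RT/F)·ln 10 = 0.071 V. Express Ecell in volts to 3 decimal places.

The Pb²⁺/Pb couple has the more positive E°, so it is the cathode; Fe²⁺/Fe is the anode.
The standard potential is −0.13 − (−0.43) = +0.30 V and the balanced reaction transfers n = 2 electrons.
Balancing gives Pb2+(aq) + Fe(s) → Pb(s) + Fe2+(aq); hence Q = [Fe2+(aq)] / [Pb2+(aq)] = 4.73 (log Q = 0.675).
E = E° − (0.071/n)·log Q = +0.30 − (0.071/2)(0.675) = +0.276 V.

+0.276 V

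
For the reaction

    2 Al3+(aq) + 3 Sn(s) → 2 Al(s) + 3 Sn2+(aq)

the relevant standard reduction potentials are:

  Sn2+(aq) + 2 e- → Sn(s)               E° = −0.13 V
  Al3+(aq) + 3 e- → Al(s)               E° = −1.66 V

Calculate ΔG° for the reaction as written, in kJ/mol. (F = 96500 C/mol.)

+886 kJ/mol

In the reaction as written Al3+(aq) is reduced, so the Al³⁺/Al couple is the cathode and Sn²⁺/Sn is the anode.
E°cell = −1.66 − (−0.13) = −1.53 V; balancing electrons gives n = 6.
ΔG° = −nFE°cell = −(6)(96500)(−1.53) J/mol = +886 kJ/mol.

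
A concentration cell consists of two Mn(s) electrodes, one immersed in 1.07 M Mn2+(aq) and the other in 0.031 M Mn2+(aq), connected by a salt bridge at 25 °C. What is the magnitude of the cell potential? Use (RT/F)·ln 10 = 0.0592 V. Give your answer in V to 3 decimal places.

For a concentration cell E°cell = 0, since both electrodes use the same couple.
The compartment with the higher Mn2+(aq) concentration (1.07 M) acts as the cathode; ions are reduced there and produced at the dilute (0.031 M) anode.
With n = 2, Ecell = −(0.0592/2)·log([dilute]/[conc]) = −(0.0592/2)·log(0.031/1.07) = +0.046 V.

0.046 V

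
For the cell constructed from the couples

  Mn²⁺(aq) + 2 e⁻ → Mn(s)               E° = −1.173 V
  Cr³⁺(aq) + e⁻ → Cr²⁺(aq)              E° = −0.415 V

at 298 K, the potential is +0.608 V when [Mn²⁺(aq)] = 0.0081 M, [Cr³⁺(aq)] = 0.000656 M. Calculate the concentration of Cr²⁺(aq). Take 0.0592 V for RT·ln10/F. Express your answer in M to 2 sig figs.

2.5 M

With Cr³⁺/Cr²⁺ at the cathode and Mn²⁺/Mn at the anode, E°cell = −0.415 − (−1.173) = +0.758 V (n = 2).
Rearranging E = E° − (0.0592/n)·log Q gives log Q = 2(+0.758 − (+0.608))/0.0592 = 5.068.
For 2 Cr³⁺(aq) + Mn(s) → 2 Cr²⁺(aq) + Mn²⁺(aq), the reaction quotient is Q = ([Cr²⁺(aq)]^2·[Mn²⁺(aq)]) / [Cr³⁺(aq)]^2.
Substituting the known concentrations and solving, log [Cr²⁺(aq)] = 0.397 and [Cr²⁺(aq)] = 2.5 M.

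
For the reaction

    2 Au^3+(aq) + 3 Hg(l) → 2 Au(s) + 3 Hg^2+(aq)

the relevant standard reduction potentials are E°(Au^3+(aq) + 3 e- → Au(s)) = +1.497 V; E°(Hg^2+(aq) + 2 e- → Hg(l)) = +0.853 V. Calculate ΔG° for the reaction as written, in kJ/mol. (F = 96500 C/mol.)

In the reaction as written Au^3+(aq) is reduced, so the Au³⁺/Au couple is the cathode and Hg²⁺/Hg is the anode.
E°cell = +1.497 − (+0.853) = +0.644 V; balancing electrons gives n = 6.
ΔG° = −nFE°cell = −(6)(96500)(+0.644) J/mol = −373 kJ/mol.

−373 kJ/mol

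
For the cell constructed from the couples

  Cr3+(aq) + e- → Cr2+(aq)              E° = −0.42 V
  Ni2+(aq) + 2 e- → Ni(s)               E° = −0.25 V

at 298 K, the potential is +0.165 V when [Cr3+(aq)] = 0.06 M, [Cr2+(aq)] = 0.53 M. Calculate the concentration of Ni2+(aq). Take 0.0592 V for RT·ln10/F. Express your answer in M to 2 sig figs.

0.0087 M

Ni²⁺/Ni is the cathode (higher E°); E°cell = −0.25 − (−0.42) = +0.17 V with n = 2.
From the Nernst equation, log Q = n(E° − E)/0.0592 = 2·(+0.17 − (+0.165))/0.0592 = 0.169.
Balancing electrons gives Ni2+(aq) + 2 Cr2+(aq) → Ni(s) + 2 Cr3+(aq); thus Q = [Cr3+(aq)]^2 / ([Ni2+(aq)]·[Cr2+(aq)]^2).
Isolating [Ni2+(aq)] in Q = 10^{0.169} yields log [Ni2+(aq)] = −2.061, i.e. 0.0087 M.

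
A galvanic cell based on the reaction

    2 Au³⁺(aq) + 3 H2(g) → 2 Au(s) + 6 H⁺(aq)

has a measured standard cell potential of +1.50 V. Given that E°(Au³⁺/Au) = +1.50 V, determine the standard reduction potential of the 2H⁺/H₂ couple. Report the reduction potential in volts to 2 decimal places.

+0.00 V

In the reaction as written the Au³⁺/Au couple is reduced (cathode) and 2H⁺/H₂ is oxidized (anode), so E°cell = E°(Au³⁺/Au) − E°(2H⁺/H₂).
E°(2H⁺/H₂) = E°(cathode) − E°cell = +1.50 − (+1.50) = +0.00 V.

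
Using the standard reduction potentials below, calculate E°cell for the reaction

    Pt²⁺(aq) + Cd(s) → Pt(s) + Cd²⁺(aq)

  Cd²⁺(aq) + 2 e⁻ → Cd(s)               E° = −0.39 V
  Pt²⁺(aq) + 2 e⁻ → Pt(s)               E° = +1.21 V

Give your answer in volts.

In the reaction as written, Pt²⁺(aq) is reduced (cathode) and Cd²⁺(aq) is produced by oxidation at the anode.
E°cell = E°(cathode) − E°(anode) = +1.21 − (−0.39) = +1.60 V.
The positive value indicates the reaction is spontaneous as written.

+1.60 V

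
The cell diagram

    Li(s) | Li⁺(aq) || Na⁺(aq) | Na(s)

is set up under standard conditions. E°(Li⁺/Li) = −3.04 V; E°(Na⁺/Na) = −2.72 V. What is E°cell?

+0.32 V

By convention the left-hand electrode in cell notation is the anode (oxidation) and the right-hand electrode is the cathode (reduction).
E°cell = E°(right) − E°(left) = −2.72 − (−3.04) = +0.32 V.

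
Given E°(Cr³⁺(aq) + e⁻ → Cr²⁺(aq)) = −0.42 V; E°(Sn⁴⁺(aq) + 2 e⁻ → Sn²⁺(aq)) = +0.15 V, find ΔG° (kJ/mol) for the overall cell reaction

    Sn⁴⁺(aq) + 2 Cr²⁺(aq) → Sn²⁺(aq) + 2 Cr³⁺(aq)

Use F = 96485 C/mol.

In the reaction as written Sn⁴⁺(aq) is reduced, so the Sn⁴⁺/Sn²⁺ couple is the cathode and Cr³⁺/Cr²⁺ is the anode.
E°cell = +0.15 − (−0.42) = +0.57 V; balancing electrons gives n = 2.
ΔG° = −nFE°cell = −(2)(96485)(+0.57) J/mol = −110 kJ/mol.

−110 kJ/mol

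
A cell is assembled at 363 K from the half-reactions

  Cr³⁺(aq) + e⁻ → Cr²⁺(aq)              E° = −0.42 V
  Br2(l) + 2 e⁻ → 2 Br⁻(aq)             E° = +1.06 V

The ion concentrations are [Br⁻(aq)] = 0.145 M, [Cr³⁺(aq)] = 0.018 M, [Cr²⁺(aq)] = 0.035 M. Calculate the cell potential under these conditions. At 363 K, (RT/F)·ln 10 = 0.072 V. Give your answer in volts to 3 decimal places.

The Br₂/Br⁻ couple has the more positive E°, so it is the cathode; Cr³⁺/Cr²⁺ is the anode.
E°cell = E°cat − E°an = +1.06 − (−0.42) = +1.48 V; n = 2.
The balanced reaction is Br2(l) + 2 Cr²⁺(aq) → 2 Br⁻(aq) + 2 Cr³⁺(aq), so Q = ([Br⁻(aq)]^2·[Cr³⁺(aq)]^2) / [Cr²⁺(aq)]^2 = 0.00556 and log Q = −2.255.
E = E° − (0.072/n)·log Q = +1.48 − (0.072/2)(−2.255) = +1.561 V.

+1.561 V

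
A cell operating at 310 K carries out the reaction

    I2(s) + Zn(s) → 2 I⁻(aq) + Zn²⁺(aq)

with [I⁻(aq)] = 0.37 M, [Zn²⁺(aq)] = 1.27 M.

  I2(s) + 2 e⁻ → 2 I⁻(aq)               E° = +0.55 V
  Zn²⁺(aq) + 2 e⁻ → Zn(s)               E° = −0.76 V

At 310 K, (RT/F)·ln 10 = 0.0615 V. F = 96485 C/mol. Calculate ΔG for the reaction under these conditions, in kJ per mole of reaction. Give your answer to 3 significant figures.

The standard cell potential is +0.55 − (−0.76) = +1.31 V, with n = 2 electrons in the balanced equation.
Here Q = [I⁻(aq)]^2·[Zn²⁺(aq)] = 0.174 (log Q = −0.760), giving E = +1.31 − (0.0615/2)·(−0.760) = +1.3334 V.
Finally ΔG = −nFE = −(2)(96485 C/mol)(+1.3334 V) = −257 kJ/mol.

−257 kJ/mol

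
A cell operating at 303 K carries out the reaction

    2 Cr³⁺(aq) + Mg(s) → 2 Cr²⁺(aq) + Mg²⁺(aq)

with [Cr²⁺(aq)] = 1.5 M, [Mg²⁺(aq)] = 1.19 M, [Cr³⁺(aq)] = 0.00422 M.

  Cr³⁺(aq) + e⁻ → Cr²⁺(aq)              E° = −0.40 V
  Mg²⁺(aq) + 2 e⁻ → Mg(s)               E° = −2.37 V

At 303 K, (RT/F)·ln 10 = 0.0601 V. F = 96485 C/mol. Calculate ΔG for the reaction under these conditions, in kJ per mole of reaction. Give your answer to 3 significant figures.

With Cr³⁺/Cr²⁺ reduced at the cathode, E°cell = −0.40 − (−2.37) = +1.97 V and n = 2.
The reaction quotient is ([Cr²⁺(aq)]^2·[Mg²⁺(aq)]) / [Cr³⁺(aq)]^2 = 1.5×10^5; by Nernst, E = +1.97 − (0.0601/2)(5.177) = +1.8144 V.
ΔG = −nFE = −(2)(96485)(+1.8144) J/mol = −350 kJ/mol.

−350 kJ/mol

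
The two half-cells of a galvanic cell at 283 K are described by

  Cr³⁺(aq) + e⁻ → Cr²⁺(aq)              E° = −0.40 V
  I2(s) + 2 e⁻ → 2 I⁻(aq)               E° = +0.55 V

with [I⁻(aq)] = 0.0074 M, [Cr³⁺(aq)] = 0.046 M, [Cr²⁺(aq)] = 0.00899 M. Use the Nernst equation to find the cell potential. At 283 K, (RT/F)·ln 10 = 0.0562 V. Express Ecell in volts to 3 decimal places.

Since E°(I₂/I⁻) > E°(Cr³⁺/Cr²⁺), I₂/I⁻ serves as the cathode.
E°cell = +0.55 − (−0.40) = +0.95 V, with n = 2 electrons transferred.
The balanced reaction is I2(s) + 2 Cr²⁺(aq) → 2 I⁻(aq) + 2 Cr³⁺(aq), so Q = ([I⁻(aq)]^2·[Cr³⁺(aq)]^2) / [Cr²⁺(aq)]^2 = 0.00143 and log Q = −2.844.
By the Nernst equation, E = +0.95 − (0.0562/2)·(−2.844) = +1.030 V.

+1.030 V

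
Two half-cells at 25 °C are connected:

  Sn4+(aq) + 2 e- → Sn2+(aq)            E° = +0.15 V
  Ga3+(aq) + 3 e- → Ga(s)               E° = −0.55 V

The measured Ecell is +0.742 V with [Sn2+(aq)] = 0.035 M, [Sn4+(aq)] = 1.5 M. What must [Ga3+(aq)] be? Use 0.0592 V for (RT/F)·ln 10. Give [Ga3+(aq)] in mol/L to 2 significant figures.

Sn⁴⁺/Sn²⁺ is the cathode (higher E°); E°cell = +0.15 − (−0.55) = +0.70 V with n = 6.
Since E = E° − (0.0592/n)·log Q, log Q = n(E° − E)/0.0592 = −4.257.
Balancing electrons gives 3 Sn4+(aq) + 2 Ga(s) → 3 Sn2+(aq) + 2 Ga3+(aq); thus Q = ([Sn2+(aq)]^3·[Ga3+(aq)]^2) / [Sn4+(aq)]^3.
Isolating [Ga3+(aq)] in Q = 10^{−4.257} yields log [Ga3+(aq)] = 0.320, i.e. 2.1 M.

2.1 M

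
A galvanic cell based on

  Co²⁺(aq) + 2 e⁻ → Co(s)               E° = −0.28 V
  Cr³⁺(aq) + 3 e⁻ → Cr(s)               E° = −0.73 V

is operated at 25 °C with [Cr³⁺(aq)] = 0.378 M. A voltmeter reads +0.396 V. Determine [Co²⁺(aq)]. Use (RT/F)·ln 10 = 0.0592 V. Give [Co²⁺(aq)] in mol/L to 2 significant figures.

The Co²⁺/Co couple has the larger reduction potential, so it is the cathode: E°cell = −0.28 − (−0.73) = +0.45 V and n = 6.
Since E = E° − (0.0592/n)·log Q, log Q = n(E° − E)/0.0592 = 5.473.
For 3 Co²⁺(aq) + 2 Cr(s) → 3 Co(s) + 2 Cr³⁺(aq), the reaction quotient is Q = [Cr³⁺(aq)]^2 / [Co²⁺(aq)]^3.
Solving for the unknown gives log [Co²⁺(aq)] = −2.106, so [Co²⁺(aq)] ≈ 0.0078 M.

0.0078 M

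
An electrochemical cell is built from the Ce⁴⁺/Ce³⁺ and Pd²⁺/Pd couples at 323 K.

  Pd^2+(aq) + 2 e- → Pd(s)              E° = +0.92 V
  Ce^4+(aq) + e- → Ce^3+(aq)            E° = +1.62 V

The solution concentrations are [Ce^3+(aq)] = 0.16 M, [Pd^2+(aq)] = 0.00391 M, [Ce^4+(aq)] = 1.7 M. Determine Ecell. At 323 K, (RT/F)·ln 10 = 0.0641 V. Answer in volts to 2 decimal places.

Since E°(Ce⁴⁺/Ce³⁺) > E°(Pd²⁺/Pd), Ce⁴⁺/Ce³⁺ serves as the cathode.
E°cell = E°cat − E°an = +1.62 − (+0.92) = +0.70 V; n = 2.
The balanced reaction is 2 Ce^4+(aq) + Pd(s) → 2 Ce^3+(aq) + Pd^2+(aq), so Q = ([Ce^3+(aq)]^2·[Pd^2+(aq)]) / [Ce^4+(aq)]^2 = 3.46×10^−5 and log Q = −4.460.
Applying E = E° − (RT ln10/nF)·log Q gives +0.70 − (0.0641/2)(−4.460) = +0.84 V.

+0.84 V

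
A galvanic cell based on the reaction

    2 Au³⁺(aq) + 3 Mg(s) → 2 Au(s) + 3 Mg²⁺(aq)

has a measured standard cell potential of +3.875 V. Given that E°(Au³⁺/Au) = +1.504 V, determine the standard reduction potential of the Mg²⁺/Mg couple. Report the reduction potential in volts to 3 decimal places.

In the reaction as written the Au³⁺/Au couple is reduced (cathode) and Mg²⁺/Mg is oxidized (anode), so E°cell = E°(Au³⁺/Au) − E°(Mg²⁺/Mg).
E°(Mg²⁺/Mg) = E°(cathode) − E°cell = +1.504 − (+3.875) = −2.371 V.

−2.371 V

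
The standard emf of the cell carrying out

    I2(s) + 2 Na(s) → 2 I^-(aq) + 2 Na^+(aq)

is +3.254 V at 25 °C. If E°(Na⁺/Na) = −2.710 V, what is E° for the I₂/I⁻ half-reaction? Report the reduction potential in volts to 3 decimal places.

In the reaction as written the I₂/I⁻ couple is reduced (cathode) and Na⁺/Na is oxidized (anode), so E°cell = E°(I₂/I⁻) − E°(Na⁺/Na).
E°(I₂/I⁻) = E°cell + E°(anode) = +3.254 + (−2.710) = +0.544 V.

+0.544 V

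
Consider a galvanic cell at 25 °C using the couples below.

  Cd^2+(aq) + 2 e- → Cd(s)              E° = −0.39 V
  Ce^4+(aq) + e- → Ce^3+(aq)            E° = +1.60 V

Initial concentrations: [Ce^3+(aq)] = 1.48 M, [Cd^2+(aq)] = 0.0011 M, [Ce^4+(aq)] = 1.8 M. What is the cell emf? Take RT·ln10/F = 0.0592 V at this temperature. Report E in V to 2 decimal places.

Ce⁴⁺/Ce³⁺ is reduced (cathode, E° = +1.60 V) and Cd²⁺/Cd is oxidized (anode).
E°cell = +1.60 − (−0.39) = +1.99 V, with n = 2 electrons transferred.
For the overall reaction 2 Ce^4+(aq) + Cd(s) → 2 Ce^3+(aq) + Cd^2+(aq), Q = ([Ce^3+(aq)]^2·[Cd^2+(aq)]) / [Ce^4+(aq)]^2 = 0.000744, giving log Q = −3.129.
By the Nernst equation, E = +1.99 − (0.0592/2)·(−3.129) = +2.08 V.

+2.08 V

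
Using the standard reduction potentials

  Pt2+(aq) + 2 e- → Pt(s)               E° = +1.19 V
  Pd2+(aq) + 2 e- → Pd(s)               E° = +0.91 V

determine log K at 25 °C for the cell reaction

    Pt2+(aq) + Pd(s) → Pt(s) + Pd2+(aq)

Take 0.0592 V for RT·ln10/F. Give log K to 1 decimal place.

The Pt²⁺/Pt couple is reduced (cathode); E°cell = +1.19 − (+0.91) = +0.28 V with n = 2.
At equilibrium E = 0, so log K = nE°cell / 0.0592 = (2)(+0.28) / 0.0592 = 9.5.

log K = 9.5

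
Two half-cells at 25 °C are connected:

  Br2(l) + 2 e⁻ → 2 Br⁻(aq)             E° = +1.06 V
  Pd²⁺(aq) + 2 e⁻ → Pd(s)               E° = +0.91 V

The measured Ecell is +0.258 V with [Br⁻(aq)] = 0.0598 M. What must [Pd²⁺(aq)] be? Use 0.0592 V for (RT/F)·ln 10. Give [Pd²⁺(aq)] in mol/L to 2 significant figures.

0.063 M

Br₂/Br⁻ is the cathode (higher E°); E°cell = +1.06 − (+0.91) = +0.15 V with n = 2.
From the Nernst equation, log Q = n(E° − E)/0.0592 = 2·(+0.15 − (+0.258))/0.0592 = −3.649.
Balancing electrons gives Br2(l) + Pd(s) → 2 Br⁻(aq) + Pd²⁺(aq); thus Q = [Br⁻(aq)]^2·[Pd²⁺(aq)].
Isolating [Pd²⁺(aq)] in Q = 10^{−3.649} yields log [Pd²⁺(aq)] = −1.202, i.e. 0.063 M.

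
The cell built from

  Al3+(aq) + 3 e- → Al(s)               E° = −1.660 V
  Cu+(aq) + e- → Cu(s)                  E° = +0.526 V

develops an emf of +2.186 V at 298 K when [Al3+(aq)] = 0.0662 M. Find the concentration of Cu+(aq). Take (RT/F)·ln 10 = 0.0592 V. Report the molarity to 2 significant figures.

0.40 M

With Cu⁺/Cu at the cathode and Al³⁺/Al at the anode, E°cell = +0.526 − (−1.660) = +2.186 V (n = 3).
Since E = E° − (0.0592/n)·log Q, log Q = n(E° − E)/0.0592 = 0.000.
Balancing electrons gives 3 Cu+(aq) + Al(s) → 3 Cu(s) + Al3+(aq); thus Q = [Al3+(aq)] / [Cu+(aq)]^3.
Isolating [Cu+(aq)] in Q = 10^{0.000} yields log [Cu+(aq)] = −0.393, i.e. 0.40 M.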